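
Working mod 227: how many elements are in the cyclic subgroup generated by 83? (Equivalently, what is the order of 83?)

226

The order of 83 must divide p − 1 = 226 = 2 · 113.
Divisors: 1, 2, 113, 226.
Check each in increasing order: 83^1 ≡ 83;  83^2 ≡ 79;  83^113 ≡ 226;  83^226 ≡ 1.
Smallest exponent giving 1 is 226.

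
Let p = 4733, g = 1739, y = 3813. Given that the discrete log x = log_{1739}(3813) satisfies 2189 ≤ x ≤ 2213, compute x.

2208

Compute 1739^2189 mod 4733 = 170, then multiply by 1739 repeatedly:
  1739^2189=170  1739^2190=2184  1739^2191=2110  1739^2192=1215  1739^2193=1967
  1739^2194=3387  1739^2195=2141  1739^2196=3061  1739^2197=3187  1739^2198=4583
  1739^2199=4198  1739^2200=2036  1739^2201=320  1739^2202=2719  1739^2203=74
  1739^2204=895  1739^2205=3981  1739^2206=3313  1739^2207=1246  1739^2208=3813
Found 3813 at exponent 2208.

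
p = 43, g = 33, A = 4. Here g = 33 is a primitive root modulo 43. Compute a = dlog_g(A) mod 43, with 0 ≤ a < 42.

18

Baby-step giant-step with m = ceil(sqrt(42)) = 7.
Baby table (33^j mod 43 for j=0..6):
  0:1  1:33  2:14  3:32  4:24  5:18  6:35
Giant step factor: 33^(-7) ≡ 7 (mod 43).
Scan 4·7^i mod 43 for i = 0, 1, …:
  i=0: 4   i=1: 28   i=2: 24
Match at i=2, j=4: a = 2·7 + 4 = 18.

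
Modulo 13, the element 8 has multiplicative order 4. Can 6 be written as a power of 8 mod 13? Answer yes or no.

no

⟨8⟩ has order 4; its elements mod 13 are {1, 5, 8, 12}.
6 is not in this set.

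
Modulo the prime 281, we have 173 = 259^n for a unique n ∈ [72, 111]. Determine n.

Compute 259^72 mod 281 = 200, then multiply by 259 repeatedly:
  259^72=200  259^73=96  259^74=136  259^75=99  259^76=70
  259^77=146  259^78=160  259^79=133  259^80=165  259^81=23
  259^82=56  259^83=173
Found 173 at exponent 83.

83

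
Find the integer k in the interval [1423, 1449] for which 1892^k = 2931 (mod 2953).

Compute 1892^1423 mod 2953 = 910, then multiply by 1892 repeatedly:
  1892^1423=910  1892^1424=121  1892^1425=1551  1892^1426=2163  1892^1427=2491
  1892^1428=2937  1892^1429=2211  1892^1430=1764  1892^1431=598  1892^1432=417
  1892^1433=513  1892^1434=2012  1892^1435=287  1892^1436=2605  1892^1437=103
  1892^1438=2931
Found 2931 at exponent 1438.

1438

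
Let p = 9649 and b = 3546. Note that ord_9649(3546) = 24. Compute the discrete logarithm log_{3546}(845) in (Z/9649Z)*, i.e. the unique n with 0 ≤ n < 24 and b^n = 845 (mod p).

6

Successive powers of 3546 modulo 9649:
  3546^0=1  3546^1=3546  3546^2=1469  3546^3=8263  3546^4=6234  3546^5=9554
  3546^6=845
So 3546^6 ≡ 845 (mod 9649), giving n = 6.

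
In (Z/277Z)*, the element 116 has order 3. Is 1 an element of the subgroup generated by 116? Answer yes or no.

yes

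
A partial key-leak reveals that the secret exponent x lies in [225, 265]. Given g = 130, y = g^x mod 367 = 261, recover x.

Compute 130^225 mod 367 = 261, then multiply by 130 repeatedly:
  130^225=261
Found 261 at exponent 225.

225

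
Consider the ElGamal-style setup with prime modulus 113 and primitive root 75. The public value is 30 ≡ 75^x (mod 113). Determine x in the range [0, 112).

16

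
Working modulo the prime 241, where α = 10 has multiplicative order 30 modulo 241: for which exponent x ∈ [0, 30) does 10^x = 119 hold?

Successive powers of 10 modulo 241:
  10^0=1  10^1=10  10^2=100  10^3=36  10^4=119
So 10^4 ≡ 119 (mod 241), giving x = 4.

4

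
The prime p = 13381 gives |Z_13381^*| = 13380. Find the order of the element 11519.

The order of 11519 must divide p − 1 = 13380 = 2^2 · 3 · 5 · 223.
Divisors: 1, 2, 3, 4, 5, 6, 10, 12, 15, 20, 30, 60, 223, 446, 669, 892, 1115, 1338, 2230, 2676, 3345, 4460, 6690, 13380.
Check each in increasing order: 11519^1 ≡ 11519;  11519^2 ≡ 1365;  11519^3 ≡ 760;  11519^4 ≡ 3266;  11519^5 ≡ 7063;  11519^6 ≡ 2217;  11519^10 ≡ 1601;  11519^12 ≡ 4262;  11519^15 ≡ 918;  11519^20 ≡ 7430;  11519^30 ≡ 13102;  11519^60 ≡ 10936;  11519^223 ≡ 6699;  11519^446 ≡ 10108;  11519^669 ≡ 5632;  11519^892 ≡ 7729;  11519^1115 ≡ 5482;  11519^1338 ≡ 6454;  11519^2230 ≡ 11979;  11519^2676 ≡ 12444;  11519^3345 ≡ 8311;  11519^4460 ≡ 11978;  11519^6690 ≡ 13380;  11519^13380 ≡ 1.
Smallest exponent giving 1 is 13380.

13380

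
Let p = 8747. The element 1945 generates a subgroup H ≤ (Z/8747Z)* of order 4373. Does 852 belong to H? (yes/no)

yes

852 ∈ ⟨1945⟩ iff 852^4373 ≡ 1 (mod 8747), since |⟨1945⟩| = 4373.
852^4373 mod 8747 = 1.
Since 1 = 1, 852 lies in the subgroup.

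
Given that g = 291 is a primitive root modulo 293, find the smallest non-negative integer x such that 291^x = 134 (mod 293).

53

Baby-step giant-step with m = ceil(sqrt(292)) = 18.
Baby table (291^j mod 293 for j=0..17):
  0:1  1:291  2:4  3:285  4:16  5:261  6:64  7:165
  8:256  9:74  10:145  11:3  12:287  13:12  14:269  15:48
  16:197  17:192
Giant step factor: 291^(-18) ≡ 132 (mod 293).
Scan 134·132^i mod 293 for i = 0, 1, …:
  i=0: 134   i=1: 108   i=2: 192
Match at i=2, j=17: x = 2·18 + 17 = 53.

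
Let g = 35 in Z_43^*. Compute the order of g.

7

The order of 35 must divide p − 1 = 42 = 2 · 3 · 7.
Divisors: 1, 2, 3, 6, 7, 14, 21, 42.
Check each in increasing order: 35^1 ≡ 35;  35^2 ≡ 21;  35^3 ≡ 4;  35^6 ≡ 16;  35^7 ≡ 1.
Smallest exponent giving 1 is 7.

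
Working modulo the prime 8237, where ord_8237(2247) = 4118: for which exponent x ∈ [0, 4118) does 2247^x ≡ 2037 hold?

Baby-step giant-step with m = ceil(sqrt(4118)) = 65.
Baby table (2247^j mod 8237 for j=0..64):
  0:1  1:2247  2:7965  3:6591  4:8088  5:2914  6:7580  7:6381
  8:5727  9:2375  10:7286  11:4723  12:3325  13:316  14:1670  15:4655
  16:7032  17:2338  18:6517  19:6550  20:6568  21:5829  22:933  23:4253
  24:1571  25:4601  26:1012  27:552  28:4794  29:6359  30:5715  31:122
  32:2313  33:8001  34:5113  35:6533  36:1317  37:2216  38:4204  39:6786
  40:1455  41:7533  42:7853  43:2037  44:5604  45:6052  46:7794  47:1256
  48:5178  49:4322  50:111  51:2307  52:2756  53:6745  54:8172  55:2211
  56:1206  57:8146  58:1448  59:41  60:1520  61:5322  62:6647  63:2128
  64:4156
Giant step factor: 2247^(-65) ≡ 7212 (mod 8237).
Scan 2037·7212^i mod 8237 for i = 0, 1, …:
  i=0: 2037
Match at i=0, j=43: x = 0·65 + 43 = 43.

43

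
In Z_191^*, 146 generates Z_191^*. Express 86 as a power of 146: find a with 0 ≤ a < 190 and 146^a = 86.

46

Baby-step giant-step with m = ceil(sqrt(190)) = 14.
Baby table (146^j mod 191 for j=0..13):
  0:1  1:146  2:115  3:173  4:46  5:31  6:133  7:127
  8:15  9:89  10:6  11:112  12:117  13:83
Giant step factor: 146^(-14) ≡ 9 (mod 191).
Scan 86·9^i mod 191 for i = 0, 1, …:
  i=0: 86   i=1: 10   i=2: 90   i=3: 46
Match at i=3, j=4: a = 3·14 + 4 = 46.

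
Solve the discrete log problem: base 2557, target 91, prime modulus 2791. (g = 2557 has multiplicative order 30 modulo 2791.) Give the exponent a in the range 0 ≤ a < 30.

Successive powers of 2557 modulo 2791:
  2557^0=1  2557^1=2557  2557^2=1727  2557^3=577  2557^4=1741  2557^5=92
  2557^6=800  2557^7=2588  2557^8=55  2557^9=1085  2557^10=91
So 2557^10 ≡ 91 (mod 2791), giving a = 10.

10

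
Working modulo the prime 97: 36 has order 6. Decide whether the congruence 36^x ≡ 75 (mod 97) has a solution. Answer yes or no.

⟨36⟩ has order 6; its elements mod 97 are {1, 35, 36, 61, 62, 96}.
75 is not in this set.

no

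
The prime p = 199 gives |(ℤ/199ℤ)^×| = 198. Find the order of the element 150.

The order of 150 must divide p − 1 = 198 = 2 · 3^2 · 11.
Divisors: 1, 2, 3, 6, 9, 11, 18, 22, 33, 66, 99, 198.
Check each in increasing order: 150^1 ≡ 150;  150^2 ≡ 13;  150^3 ≡ 159;  150^6 ≡ 8;  150^9 ≡ 78;  150^11 ≡ 19;  150^18 ≡ 114;  150^22 ≡ 162;  150^33 ≡ 93;  150^66 ≡ 92;  150^99 ≡ 198;  150^198 ≡ 1.
Smallest exponent giving 1 is 198.

198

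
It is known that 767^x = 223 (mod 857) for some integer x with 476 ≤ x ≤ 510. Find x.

Compute 767^476 mod 857 = 64, then multiply by 767 repeatedly:
  767^476=64  767^477=239  767^478=772  767^479=794  767^480=528
  767^481=472  767^482=370  767^483=123  767^484=71  767^485=466
  767^486=53  767^487=372  767^488=800  767^489=845  767^490=223
Found 223 at exponent 490.

490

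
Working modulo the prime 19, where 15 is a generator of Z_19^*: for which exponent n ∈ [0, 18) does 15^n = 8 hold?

Successive powers of 15 modulo 19:
  15^0=1  15^1=15  15^2=16  15^3=12  15^4=9  15^5=2
  15^6=11  15^7=13  15^8=5  15^9=18  15^10=4  15^11=3
  15^12=7  15^13=10  15^14=17  15^15=8
So 15^15 ≡ 8 (mod 19), giving n = 15.

15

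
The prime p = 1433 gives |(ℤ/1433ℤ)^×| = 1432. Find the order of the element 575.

1432

The order of 575 must divide p − 1 = 1432 = 2^3 · 179.
Divisors: 1, 2, 4, 8, 179, 358, 716, 1432.
Check each in increasing order: 575^1 ≡ 575;  575^2 ≡ 1035;  575^4 ≡ 774;  575^8 ≡ 82;  575^179 ≡ 507;  575^358 ≡ 542;  575^716 ≡ 1432;  575^1432 ≡ 1.
Smallest exponent giving 1 is 1432.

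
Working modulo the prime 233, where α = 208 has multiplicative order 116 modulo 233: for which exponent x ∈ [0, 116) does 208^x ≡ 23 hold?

Baby-step giant-step with m = ceil(sqrt(116)) = 11.
Baby table (208^j mod 233 for j=0..10):
  0:1  1:208  2:159  3:219  4:117  5:104  6:196  7:226
  8:175  9:52  10:98
Giant step factor: 208^(-11) ≡ 33 (mod 233).
Scan 23·33^i mod 233 for i = 0, 1, …:
  i=0: 23   i=1: 60   i=2: 116   i=3: 100
  i=4: 38   i=5: 89   i=6: 141   i=7: 226
Match at i=7, j=7: x = 7·11 + 7 = 84.

84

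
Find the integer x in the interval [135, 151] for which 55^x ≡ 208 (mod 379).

137

Compute 55^135 mod 379 = 241, then multiply by 55 repeatedly:
  55^135=241  55^136=369  55^137=208
Found 208 at exponent 137.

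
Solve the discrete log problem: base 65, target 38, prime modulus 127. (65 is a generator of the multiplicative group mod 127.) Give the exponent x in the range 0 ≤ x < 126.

12

Baby-step giant-step with m = ceil(sqrt(126)) = 12.
Baby table (65^j mod 127 for j=0..11):
  0:1  1:65  2:34  3:51  4:13  5:83  6:61  7:28
  8:42  9:63  10:31  11:110
Giant step factor: 65^(-12) ≡ 117 (mod 127).
Scan 38·117^i mod 127 for i = 0, 1, …:
  i=0: 38   i=1: 1
Match at i=1, j=0: x = 1·12 + 0 = 12.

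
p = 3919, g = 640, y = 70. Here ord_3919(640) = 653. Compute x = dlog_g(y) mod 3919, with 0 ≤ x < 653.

264

Baby-step giant-step with m = ceil(sqrt(653)) = 26.
Baby table (640^j mod 3919 for j=0..25):
  0:1  1:640  2:2024  3:2090  4:1221  5:1559  6:2334  7:621
  8:1621  9:2824  10:701  11:1874  12:146  13:3303  14:1579  15:3377
  16:1911  17:312  18:3730  19:529  20:1526  21:809  22:452  23:3193
  24:1721  25:201
Giant step factor: 640^(-26) ≡ 3668 (mod 3919).
Scan 70·3668^i mod 3919 for i = 0, 1, …:
  i=0: 70   i=1: 2025   i=2: 1195   i=3: 1818
  i=4: 2205   i=5: 3043   i=6: 412   i=7: 2401
  i=8: 875   i=9: 3758   i=10: 1221
Match at i=10, j=4: x = 10·26 + 4 = 264.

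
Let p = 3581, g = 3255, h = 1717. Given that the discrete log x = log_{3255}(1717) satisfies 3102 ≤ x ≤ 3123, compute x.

3106

Compute 3255^3102 mod 3581 = 762, then multiply by 3255 repeatedly:
  3255^3102=762  3255^3103=2258  3255^3104=1578  3255^3105=1236  3255^3106=1717
Found 1717 at exponent 3106.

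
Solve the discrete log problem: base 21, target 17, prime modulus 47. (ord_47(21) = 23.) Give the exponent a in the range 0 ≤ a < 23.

18

Successive powers of 21 modulo 47:
  21^0=1  21^1=21  21^2=18  21^3=2  21^4=42  21^5=36
  21^6=4  21^7=37  21^8=25  21^9=8  21^10=27  21^11=3
  21^12=16  21^13=7  21^14=6  21^15=32  21^16=14  21^17=12
  21^18=17
So 21^18 ≡ 17 (mod 47), giving a = 18.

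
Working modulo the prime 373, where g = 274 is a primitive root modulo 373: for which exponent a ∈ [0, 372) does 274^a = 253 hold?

Baby-step giant-step with m = ceil(sqrt(372)) = 20.
Baby table (274^j mod 373 for j=0..19):
  0:1  1:274  2:103  3:247  4:165  5:77  6:210  7:98
  8:369  9:23  10:334  11:131  12:86  13:65  14:279  15:354
  16:16  17:281  18:156  19:222
Giant step factor: 274^(-20) ≡ 283 (mod 373).
Scan 253·283^i mod 373 for i = 0, 1, …:
  i=0: 253   i=1: 356   i=2: 38   i=3: 310
  i=4: 75   i=5: 337   i=6: 256   i=7: 86
Match at i=7, j=12: a = 7·20 + 12 = 152.

152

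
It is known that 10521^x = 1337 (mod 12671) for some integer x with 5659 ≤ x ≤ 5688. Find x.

Compute 10521^5659 mod 12671 = 10526, then multiply by 10521 repeatedly:
  10521^5659=10526  10521^5660=12177  10521^5661=10407  10521^5662=1936  10521^5663=6359
  10521^5664=159  10521^5665=267  10521^5666=8816  10521^5667=1416  10521^5668=9311
  10521^5669=1530  10521^5670=4960  10521^5671=4982  10521^5672=8366  10521^5673=5920
  10521^5674=6355  10521^5675=8759  10521^5676=9927  10521^5677=7585  10521^5678=12498
  10521^5679=4491  10521^5680=12323  10521^5681=611  10521^5682=4134  10521^5683=6942
  10521^5684=1138  10521^5685=11474  10521^5686=1337
Found 1337 at exponent 5686.

5686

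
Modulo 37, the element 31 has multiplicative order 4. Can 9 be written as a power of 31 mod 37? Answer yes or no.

⟨31⟩ has order 4; its elements mod 37 are {1, 6, 31, 36}.
9 is not in this set.

no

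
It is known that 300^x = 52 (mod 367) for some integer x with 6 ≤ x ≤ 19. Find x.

Compute 300^6 mod 367 = 134, then multiply by 300 repeatedly:
  300^6=134  300^7=197  300^8=13  300^9=230  300^10=4
  300^11=99  300^12=340  300^13=341  300^14=274  300^15=359
  300^16=169  300^17=54  300^18=52
Found 52 at exponent 18.

18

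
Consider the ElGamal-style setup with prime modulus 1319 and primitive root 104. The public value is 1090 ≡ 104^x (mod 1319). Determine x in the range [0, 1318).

321

Baby-step giant-step with m = ceil(sqrt(1318)) = 37.
Baby table (104^j mod 1319 for j=0..36):
  0:1  1:104  2:264  3:1076  4:1108  5:479  6:1013  7:1151
  8:994  9:494  10:1254  11:1154  12:1306  13:1286  14:525  15:521
  16:105  17:368  18:21  19:865  20:268  21:173  22:845  23:826
  24:169  25:429  26:1089  27:1141  28:1273  29:492  30:1046  31:626
  32:473  33:389  34:886  35:1133  36:441
Giant step factor: 104^(-37) ≡ 390 (mod 1319).
Scan 1090·390^i mod 1319 for i = 0, 1, …:
  i=0: 1090   i=1: 382   i=2: 1252   i=3: 250
  i=4: 1213   i=5: 868   i=6: 856   i=7: 133
  i=8: 429
Match at i=8, j=25: x = 8·37 + 25 = 321.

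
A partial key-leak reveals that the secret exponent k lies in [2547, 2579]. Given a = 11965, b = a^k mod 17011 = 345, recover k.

2561

Compute 11965^2547 mod 17011 = 855, then multiply by 11965 repeatedly:
  11965^2547=855  11965^2548=6464  11965^2549=9754  11965^2550=11150  11965^2551=9488
  11965^2552=9517  11965^2553=16282  11965^2554=4158  11965^2555=10306  11965^2556=15562
  11965^2557=13935  11965^2558=7464  11965^2559=16021  11965^2560=11317  11965^2561=345
Found 345 at exponent 2561.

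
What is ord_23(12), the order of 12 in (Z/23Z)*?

The order of 12 must divide p − 1 = 22 = 2 · 11.
Divisors: 1, 2, 11, 22.
Check each in increasing order: 12^1 ≡ 12;  12^2 ≡ 6;  12^11 ≡ 1.
Smallest exponent giving 1 is 11.

11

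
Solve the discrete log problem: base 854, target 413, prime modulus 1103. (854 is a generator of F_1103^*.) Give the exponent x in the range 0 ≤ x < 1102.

814

Baby-step giant-step with m = ceil(sqrt(1102)) = 34.
Baby table (854^j mod 1103 for j=0..33):
  0:1  1:854  2:233  3:442  4:242  5:407  6:133  7:1076
  8:105  9:327  10:199  11:84  12:41  13:821  14:729  15:474
  16:1098  17:142  18:1041  19:1099  20:996  21:171  22:438  23:135
  24:578  25:571  26:108  27:683  28:898  29:307  30:767  31:939
  32:25  33:393
Giant step factor: 854^(-34) ≡ 153 (mod 1103).
Scan 413·153^i mod 1103 for i = 0, 1, …:
  i=0: 413   i=1: 318   i=2: 122   i=3: 1018
  i=4: 231   i=5: 47   i=6: 573   i=7: 532
  i=8: 877   i=9: 718     …   i=22: 29
  i=23: 25
Match at i=23, j=32: x = 23·34 + 32 = 814.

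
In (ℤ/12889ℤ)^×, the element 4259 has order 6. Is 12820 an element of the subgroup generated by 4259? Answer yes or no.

no

⟨4259⟩ has order 6; its elements mod 12889 are {1, 4258, 4259, 8630, 8631, 12888}.
12820 is not in this set.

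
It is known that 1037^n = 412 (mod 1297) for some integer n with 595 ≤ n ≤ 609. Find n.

602

Compute 1037^595 mod 1297 = 296, then multiply by 1037 repeatedly:
  1037^595=296  1037^596=860  1037^597=781  1037^598=569  1037^599=1215
  1037^600=568  1037^601=178  1037^602=412
Found 412 at exponent 602.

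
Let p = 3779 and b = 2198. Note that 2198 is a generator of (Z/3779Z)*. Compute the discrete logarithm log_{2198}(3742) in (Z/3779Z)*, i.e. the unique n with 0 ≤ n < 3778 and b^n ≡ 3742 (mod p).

Baby-step giant-step with m = ceil(sqrt(3778)) = 62.
Baby table (2198^j mod 3779 for j=0..61):
  0:1  1:2198  2:1642  3:171  4:1737  5:1136  6:2788  7:2265
  8:1527  9:594  10:1857  11:366  12:3320  13:111  14:2122  15:870
  16:86  17:78  18:1389  19:3369  20:2001  21:3221  22:1691  23:2061
  24:2836  25:1957  26:984  27:1244  28:2095  29:1988  30:1100  31:3019
  32:3617  33:2929  34:2305  35:2530  36:2031  37:1139  38:1824  39:3412
  40:2040  41:2026  42:1486  43:1172  44:2557  45:913  46:125  47:2662
  48:1184  49:2480  50:1722  51:2177  52:832  53:3479  54:1925  55:2449
  56:1606  57:402  58:3089  59:2538  60:720  61:2938
Giant step factor: 2198^(-62) ≡ 1294 (mod 3779).
Scan 3742·1294^i mod 3779 for i = 0, 1, …:
  i=0: 3742   i=1: 1249   i=2: 2573   i=3: 163
  i=4: 3077   i=5: 2351   i=6: 99   i=7: 3399
  i=8: 3329   i=9: 3445     …   i=31: 3570
  i=32: 1642
Match at i=32, j=2: n = 32·62 + 2 = 1986.

1986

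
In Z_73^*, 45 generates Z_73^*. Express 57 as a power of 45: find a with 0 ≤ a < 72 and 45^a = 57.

44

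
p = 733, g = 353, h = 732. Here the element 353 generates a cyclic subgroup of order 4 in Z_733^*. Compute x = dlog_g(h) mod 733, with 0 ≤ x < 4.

2

Successive powers of 353 modulo 733:
  353^0=1  353^1=353  353^2=732
So 353^2 ≡ 732 (mod 733), giving x = 2.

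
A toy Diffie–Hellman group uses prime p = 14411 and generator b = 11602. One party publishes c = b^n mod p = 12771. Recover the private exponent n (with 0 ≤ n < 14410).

Baby-step giant-step with m = ceil(sqrt(14410)) = 121.
Baby table (11602^j mod 14411 for j=0..120):
  0:1  1:11602  2:7664  3:1858  4:12071  5:1644  6:7935  7:4402
  8:13831  9:777  10:7879  11:3185  12:2566  13:12017  14:9220  15:11998
  16:4947  17:10492  18:12878  19:11719  20:10464  21:5064  22:13292  23:1673
  24:12940  25:10493  26:10069  27:4972  28:12322  29:2724  30:525  31:9608
  32:2931  33:9913  34:10846  35:12851  36:1096  37:5290  38:12542  39:4417
  40:518  41:449  42:6927  43:11318  44:12815  45:1343  46:3195  47:3298
  48:2191  49:13389  50:3009  51:6976  52:3376  53:13665  54:5919  55:3823
  56:11799  57:1909  58:12922  59:3411  60:1816  61:350  62:11209  63:1954
  64:1805  65:2427  66:13371  67:10338  68:13134  69:13165  70:12552  71:5149
  72:5103  73:4618  74:12349  75:13347  76:5699  77:2130  78:11806  79:11068
  80:8926  81:2006  82:14258  83:11858  84:9110  85:3946  86:12156  87:7866
  88:10880  89:3811  90:2274  91:10818  92:5037  93:2669  94:10910  95:6007
  96:1618  97:8914  98:6892  99:8756  100:3973  101:8368  102:13040  103:3402
  104:12686  105:3429  106:8898  107:8603  108:1420  109:3067  110:2575  111:1147
  112:6141  113:14309  114:12709  115:10877  116:12238  117:8104  118:5244  119:12057
  120:12148
Giant step factor: 11602^(-121) ≡ 4002 (mod 14411).
Scan 12771·4002^i mod 14411 for i = 0, 1, …:
  i=0: 12771   i=1: 8136   i=2: 5823   i=3: 1059
  i=4: 1284   i=5: 8252   i=6: 8903   i=7: 5814
  i=8: 8274   i=9: 10481     …   i=21: 3496
  i=22: 12322
Match at i=22, j=28: n = 22·121 + 28 = 2690.

2690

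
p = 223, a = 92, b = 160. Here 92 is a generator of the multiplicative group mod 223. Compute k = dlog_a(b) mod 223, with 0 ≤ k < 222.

35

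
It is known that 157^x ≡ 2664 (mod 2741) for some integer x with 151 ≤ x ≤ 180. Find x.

165

Compute 157^151 mod 2741 = 2700, then multiply by 157 repeatedly:
  157^151=2700  157^152=1786  157^153=820  157^154=2654  157^155=46
  157^156=1740  157^157=1821  157^158=833  157^159=1954  157^160=2527
  157^161=2035  157^162=1539  157^163=415  157^164=2112  157^165=2664
Found 2664 at exponent 165.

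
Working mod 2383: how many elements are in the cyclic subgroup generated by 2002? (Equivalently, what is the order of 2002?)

1191

The order of 2002 must divide p − 1 = 2382 = 2 · 3 · 397.
Divisors: 1, 2, 3, 6, 397, 794, 1191, 2382.
Check each in increasing order: 2002^1 ≡ 2002;  2002^2 ≡ 2181;  2002^3 ≡ 706;  2002^6 ≡ 389;  2002^397 ≡ 1103;  2002^794 ≡ 1279;  2002^1191 ≡ 1.
Smallest exponent giving 1 is 1191.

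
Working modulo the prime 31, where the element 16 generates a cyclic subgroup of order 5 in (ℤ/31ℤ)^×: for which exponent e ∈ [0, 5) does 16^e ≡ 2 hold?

4

Successive powers of 16 modulo 31:
  16^0=1  16^1=16  16^2=8  16^3=4  16^4=2
So 16^4 ≡ 2 (mod 31), giving e = 4.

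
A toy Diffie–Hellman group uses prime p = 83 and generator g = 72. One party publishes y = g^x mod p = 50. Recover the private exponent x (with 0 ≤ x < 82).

45

Baby-step giant-step with m = ceil(sqrt(82)) = 10.
Baby table (72^j mod 83 for j=0..9):
  0:1  1:72  2:38  3:80  4:33  5:52  6:9  7:67
  8:10  9:56
Giant step factor: 72^(-10) ≡ 64 (mod 83).
Scan 50·64^i mod 83 for i = 0, 1, …:
  i=0: 50   i=1: 46   i=2: 39   i=3: 6
  i=4: 52
Match at i=4, j=5: x = 4·10 + 5 = 45.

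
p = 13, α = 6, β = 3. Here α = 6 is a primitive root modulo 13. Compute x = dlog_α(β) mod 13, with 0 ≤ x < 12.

8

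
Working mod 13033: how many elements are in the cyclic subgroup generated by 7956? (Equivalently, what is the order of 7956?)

724

The order of 7956 must divide p − 1 = 13032 = 2^3 · 3^2 · 181.
Divisors: 1, 2, 3, 4, 6, 8, 9, 12, 18, 24, 36, 72, 181, 362, 543, 724, 1086, 1448, 1629, 2172, 3258, 4344, 6516, 13032.
Check each in increasing order: 7956^1 ≡ 7956;  7956^2 ≡ 9688;  7956^3 ≡ 566;  7956^4 ≡ 6711;  7956^6 ≡ 7564;  7956^8 ≡ 8506;  7956^9 ≡ 6400;  7956^12 ≡ 12259;  7956^18 ≡ 10314;  7956^24 ≡ 12591;  7956^36 ≡ 3250;  7956^72 ≡ 5770;  7956^181 ≡ 4224;  7956^362 ≡ 13032;  7956^543 ≡ 8809;  7956^724 ≡ 1.
Smallest exponent giving 1 is 724.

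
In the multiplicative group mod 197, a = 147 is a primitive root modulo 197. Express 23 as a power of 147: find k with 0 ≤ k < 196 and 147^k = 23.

Baby-step giant-step with m = ceil(sqrt(196)) = 14.
Baby table (147^j mod 197 for j=0..13):
  0:1  1:147  2:136  3:95  4:175  5:115  6:160  7:77
  8:90  9:31  10:26  11:79  12:187  13:106
Giant step factor: 147^(-14) ≡ 83 (mod 197).
Scan 23·83^i mod 197 for i = 0, 1, …:
  i=0: 23   i=1: 136
Match at i=1, j=2: k = 1·14 + 2 = 16.

16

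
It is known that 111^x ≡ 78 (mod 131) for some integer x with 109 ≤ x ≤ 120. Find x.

Compute 111^109 mod 131 = 14, then multiply by 111 repeatedly:
  111^109=14  111^110=113  111^111=98  111^112=5  111^113=31
  111^114=35  111^115=86  111^116=114  111^117=78
Found 78 at exponent 117.

117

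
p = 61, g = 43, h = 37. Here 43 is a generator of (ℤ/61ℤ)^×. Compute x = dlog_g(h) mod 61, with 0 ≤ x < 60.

Baby-step giant-step with m = ceil(sqrt(60)) = 8.
Baby table (43^j mod 61 for j=0..7):
  0:1  1:43  2:19  3:24  4:56  5:29  6:27  7:2
Giant step factor: 43^(-8) ≡ 22 (mod 61).
Scan 37·22^i mod 61 for i = 0, 1, …:
  i=0: 37   i=1: 21   i=2: 35   i=3: 38
  i=4: 43
Match at i=4, j=1: x = 4·8 + 1 = 33.

33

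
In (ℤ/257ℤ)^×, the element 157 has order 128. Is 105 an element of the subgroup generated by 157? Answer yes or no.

105 ∈ ⟨157⟩ iff 105^128 ≡ 1 (mod 257), since |⟨157⟩| = 128.
105^128 mod 257 = 256.
Since 256 ≠ 1, 105 does not lie in the subgroup.

no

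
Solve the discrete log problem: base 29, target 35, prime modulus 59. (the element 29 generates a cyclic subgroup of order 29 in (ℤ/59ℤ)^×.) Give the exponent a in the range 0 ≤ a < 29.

Successive powers of 29 modulo 59:
  29^0=1  29^1=29  29^2=15  29^3=22  29^4=48  29^5=35
So 29^5 ≡ 35 (mod 59), giving a = 5.

5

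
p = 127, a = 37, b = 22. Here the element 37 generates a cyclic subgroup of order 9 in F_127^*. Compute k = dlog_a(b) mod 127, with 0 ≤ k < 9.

4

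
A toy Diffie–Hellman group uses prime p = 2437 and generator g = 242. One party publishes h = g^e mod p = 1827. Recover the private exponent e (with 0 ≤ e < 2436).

122

Baby-step giant-step with m = ceil(sqrt(2436)) = 50.
Baby table (242^j mod 2437 for j=0..49):
  0:1  1:242  2:76  3:1333  4:902  5:1391  6:316  7:925
  8:2083  9:2064  10:2340  11:896  12:2376  13:2297  14:238  15:1545
  16:1029  17:444  18:220  19:2063  20:2098  21:820  22:1043  23:1395
  24:1284  25:1229  26:104  27:798  28:593  29:2160  30:1202  31:881
  32:1183  33:1157  34:2176  35:200  36:2097  37:578  38:967  39:62
  40:382  41:2275  42:2225  43:2310  44:947  45:96  46:1299  47:2422
  48:1244  49:1297
Giant step factor: 242^(-50) ≡ 210 (mod 2437).
Scan 1827·210^i mod 2437 for i = 0, 1, …:
  i=0: 1827   i=1: 1061   i=2: 1043
Match at i=2, j=22: e = 2·50 + 22 = 122.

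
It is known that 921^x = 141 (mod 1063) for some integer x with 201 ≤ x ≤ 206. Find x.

201

Compute 921^201 mod 1063 = 141, then multiply by 921 repeatedly:
  921^201=141
Found 141 at exponent 201.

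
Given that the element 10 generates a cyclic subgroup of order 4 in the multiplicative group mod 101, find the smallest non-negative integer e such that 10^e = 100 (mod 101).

Successive powers of 10 modulo 101:
  10^0=1  10^1=10  10^2=100
So 10^2 ≡ 100 (mod 101), giving e = 2.

2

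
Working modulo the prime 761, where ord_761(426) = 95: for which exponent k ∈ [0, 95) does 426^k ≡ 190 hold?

54

Baby-step giant-step with m = ceil(sqrt(95)) = 10.
Baby table (426^j mod 761 for j=0..9):
  0:1  1:426  2:358  3:308  4:316  5:680  6:500  7:681
  8:165  9:278
Giant step factor: 426^(-10) ≡ 362 (mod 761).
Scan 190·362^i mod 761 for i = 0, 1, …:
  i=0: 190   i=1: 290   i=2: 723   i=3: 703
  i=4: 312   i=5: 316
Match at i=5, j=4: k = 5·10 + 4 = 54.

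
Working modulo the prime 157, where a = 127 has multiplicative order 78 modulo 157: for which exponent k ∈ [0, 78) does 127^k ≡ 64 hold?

9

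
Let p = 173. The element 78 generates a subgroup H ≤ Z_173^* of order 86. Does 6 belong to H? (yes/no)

yes

6 ∈ ⟨78⟩ iff 6^86 ≡ 1 (mod 173), since |⟨78⟩| = 86.
6^86 mod 173 = 1.
Since 1 = 1, 6 lies in the subgroup.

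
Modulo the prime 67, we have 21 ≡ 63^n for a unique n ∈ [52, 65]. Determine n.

64

Compute 63^52 mod 67 = 35, then multiply by 63 repeatedly:
  63^52=35  63^53=61  63^54=24  63^55=38  63^56=49
  63^57=5  63^58=47  63^59=13  63^60=15  63^61=7
  63^62=39  63^63=45  63^64=21
Found 21 at exponent 64.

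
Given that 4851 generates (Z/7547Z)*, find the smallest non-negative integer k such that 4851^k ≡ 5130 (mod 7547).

Baby-step giant-step with m = ceil(sqrt(7546)) = 87.
Baby table (4851^j mod 7547 for j=0..86):
  0:1  1:4851  2:655  3:118  4:6393  5:1820  6:6377  7:7221
  8:3444  9:5333  10:6814  11:6401  12:2893  13:4070  14:618  15:1759
  16:4799  17:5001  18:3793  19:257  20:1452  21:2301  22:138  23:5302
  24:7373  25:1190  26:6782  27:2109  28:4574  29:294  30:7358  31:3895
  32:4504  33:339  34:6790  35:3182  36:2267  37:1238  38:5673  39:3361
  40:2691  41:5278  42:4154  43:564  44:3950  45:7164  46:6176  47:5733
  48:88  49:4256  50:4811  51:2837  52:4106  53:1673  54:2698  55:1500
  56:1192  57:1390  58:3419  59:4810  60:5533  61:3451  62:1555  63:3852
  64:7227  65:2362  66:1716  67:7522  68:7024  69:6266  70:4597  71:6209
  72:7329  73:6609  74:603  75:4464  76:2521  77:3231  78:6009  79:3145
  80:3908  81:7191  82:1307  83:777  84:3274  85:3286  86:1122
Giant step factor: 4851^(-87) ≡ 142 (mod 7547).
Scan 5130·142^i mod 7547 for i = 0, 1, …:
  i=0: 5130   i=1: 3948   i=2: 2138   i=3: 1716
Match at i=3, j=66: k = 3·87 + 66 = 327.

327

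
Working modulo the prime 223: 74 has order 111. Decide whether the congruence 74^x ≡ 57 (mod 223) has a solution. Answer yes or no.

no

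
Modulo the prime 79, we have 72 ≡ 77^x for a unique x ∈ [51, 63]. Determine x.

Compute 77^51 mod 79 = 12, then multiply by 77 repeatedly:
  77^51=12  77^52=55  77^53=48  77^54=62  77^55=34
  77^56=11  77^57=57  77^58=44  77^59=70  77^60=18
  77^61=43  77^62=72
Found 72 at exponent 62.

62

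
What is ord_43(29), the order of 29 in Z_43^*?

42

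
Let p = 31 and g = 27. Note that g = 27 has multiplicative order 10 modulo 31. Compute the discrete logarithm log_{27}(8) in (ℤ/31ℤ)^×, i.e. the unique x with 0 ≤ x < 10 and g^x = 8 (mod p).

4

Successive powers of 27 modulo 31:
  27^0=1  27^1=27  27^2=16  27^3=29  27^4=8
So 27^4 ≡ 8 (mod 31), giving x = 4.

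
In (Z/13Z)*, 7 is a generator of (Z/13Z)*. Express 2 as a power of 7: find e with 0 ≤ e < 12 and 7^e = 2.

Successive powers of 7 modulo 13:
  7^0=1  7^1=7  7^2=10  7^3=5  7^4=9  7^5=11
  7^6=12  7^7=6  7^8=3  7^9=8  7^10=4  7^11=2
So 7^11 ≡ 2 (mod 13), giving e = 11.

11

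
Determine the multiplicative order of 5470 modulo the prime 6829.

3414

The order of 5470 must divide p − 1 = 6828 = 2^2 · 3 · 569.
Divisors: 1, 2, 3, 4, 6, 12, 569, 1138, 1707, 2276, 3414, 6828.
Check each in increasing order: 5470^1 ≡ 5470;  5470^2 ≡ 3051;  5470^3 ≡ 5723;  5470^4 ≡ 674;  5470^6 ≡ 845;  5470^12 ≡ 3809;  5470^569 ≡ 735;  5470^1138 ≡ 734;  5470^1707 ≡ 6828;  5470^2276 ≡ 6094;  5470^3414 ≡ 1.
Smallest exponent giving 1 is 3414.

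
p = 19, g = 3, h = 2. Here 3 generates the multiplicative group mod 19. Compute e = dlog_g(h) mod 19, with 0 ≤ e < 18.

Successive powers of 3 modulo 19:
  3^0=1  3^1=3  3^2=9  3^3=8  3^4=5  3^5=15
  3^6=7  3^7=2
So 3^7 ≡ 2 (mod 19), giving e = 7.

7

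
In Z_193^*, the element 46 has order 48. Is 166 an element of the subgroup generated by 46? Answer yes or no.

yes

166 ∈ ⟨46⟩ iff 166^48 ≡ 1 (mod 193), since |⟨46⟩| = 48.
166^48 mod 193 = 1.
Since 1 = 1, 166 lies in the subgroup.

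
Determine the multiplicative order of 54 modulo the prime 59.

The order of 54 must divide p − 1 = 58 = 2 · 29.
Divisors: 1, 2, 29, 58.
Check each in increasing order: 54^1 ≡ 54;  54^2 ≡ 25;  54^29 ≡ 58;  54^58 ≡ 1.
Smallest exponent giving 1 is 58.

58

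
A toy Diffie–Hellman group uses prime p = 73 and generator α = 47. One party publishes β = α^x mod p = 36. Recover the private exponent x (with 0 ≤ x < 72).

52

Baby-step giant-step with m = ceil(sqrt(72)) = 9.
Baby table (47^j mod 73 for j=0..8):
  0:1  1:47  2:19  3:17  4:69  5:31  6:70  7:5
  8:16
Giant step factor: 47^(-9) ≡ 10 (mod 73).
Scan 36·10^i mod 73 for i = 0, 1, …:
  i=0: 36   i=1: 68   i=2: 23   i=3: 11
  i=4: 37   i=5: 5
Match at i=5, j=7: x = 5·9 + 7 = 52.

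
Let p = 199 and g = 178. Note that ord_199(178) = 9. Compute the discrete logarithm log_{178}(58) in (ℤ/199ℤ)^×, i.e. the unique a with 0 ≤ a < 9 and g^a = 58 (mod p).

4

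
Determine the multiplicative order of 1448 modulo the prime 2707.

The order of 1448 must divide p − 1 = 2706 = 2 · 3 · 11 · 41.
Divisors: 1, 2, 3, 6, 11, 22, 33, 41, 66, 82, 123, 246, 451, 902, 1353, 2706.
Check each in increasing order: 1448^1 ≡ 1448;  1448^2 ≡ 1486;  1448^3 ≡ 2370;  1448^6 ≡ 2582;  1448^11 ≡ 1082;  1448^22 ≡ 1300;  1448^33 ≡ 1667;  1448^41 ≡ 359;  1448^66 ≡ 1507;  1448^82 ≡ 1652;  1448^123 ≡ 235;  1448^246 ≡ 1085;  1448^451 ≡ 1379;  1448^902 ≡ 1327;  1448^1353 ≡ 1.
Smallest exponent giving 1 is 1353.

1353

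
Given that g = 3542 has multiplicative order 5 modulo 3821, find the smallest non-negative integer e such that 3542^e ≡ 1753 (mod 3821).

4

Successive powers of 3542 modulo 3821:
  3542^0=1  3542^1=3542  3542^2=1421  3542^3=925  3542^4=1753
So 3542^4 ≡ 1753 (mod 3821), giving e = 4.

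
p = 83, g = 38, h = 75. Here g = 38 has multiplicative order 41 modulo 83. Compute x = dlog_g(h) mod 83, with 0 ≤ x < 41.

18

Successive powers of 38 modulo 83:
  38^0=1  38^1=38  38^2=33  38^3=9  38^4=10  38^5=48
  38^6=81  38^7=7  38^8=17  38^9=65  38^10=63  38^11=70
  38^12=4  38^13=69  38^14=49  38^15=36  38^16=40  38^17=26
  38^18=75
So 38^18 ≡ 75 (mod 83), giving x = 18.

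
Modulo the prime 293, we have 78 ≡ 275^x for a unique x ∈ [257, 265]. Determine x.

265

Compute 275^257 mod 293 = 112, then multiply by 275 repeatedly:
  275^257=112  275^258=35  275^259=249  275^260=206  275^261=101
  275^262=233  275^263=201  275^264=191  275^265=78
Found 78 at exponent 265.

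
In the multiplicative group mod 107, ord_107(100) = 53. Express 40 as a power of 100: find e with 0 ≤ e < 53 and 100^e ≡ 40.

Baby-step giant-step with m = ceil(sqrt(53)) = 8.
Baby table (100^j mod 107 for j=0..7):
  0:1  1:100  2:49  3:85  4:47  5:99  6:56  7:36
Giant step factor: 100^(-8) ≡ 76 (mod 107).
Scan 40·76^i mod 107 for i = 0, 1, …:
  i=0: 40   i=1: 44   i=2: 27   i=3: 19
  i=4: 53   i=5: 69   i=6: 1
Match at i=6, j=0: e = 6·8 + 0 = 48.

48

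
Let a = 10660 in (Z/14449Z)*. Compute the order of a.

344

The order of 10660 must divide p − 1 = 14448 = 2^4 · 3 · 7 · 43.
Divisors: 1, 2, 3, 4, 6, 7, 8, 12, 14, 16, 21, 24, 28, 42, 43, 48, 56, 84, 86, 112, 129, 168, 172, 258, 301, 336, 344, 516, 602, 688, 903, 1032, 1204, 1806, 2064, 2408, 3612, 4816, 7224, 14448.
Check each in increasing order: 10660^1 ≡ 10660;  10660^2 ≡ 8664;  10660^3 ≡ 232;  10660^4 ≡ 2341;  10660^6 ≡ 10477;  10660^7 ≡ 8499;  10660^8 ≡ 4110;  10660^12 ≡ 12925;  10660^14 ≡ 2450;  10660^16 ≡ 1219;  10660^21 ≡ 1541;  10660^24 ≡ 10736;  10660^28 ≡ 6165;  10660^42 ≡ 5045;  10660^43 ≡ 522;  10660^48 ≡ 2023;  10660^56 ≡ 6355;  10660^84 ≡ 7336;  10660^86 ≡ 12402;  10660^112 ≡ 1070;  10660^129 ≡ 692;  10660^168 ≡ 8820;  10660^172 ≡ 14448;  10660^258 ≡ 2047;  10660^301 ≡ 13757;  10660^336 ≡ 13433;  10660^344 ≡ 1.
Smallest exponent giving 1 is 344.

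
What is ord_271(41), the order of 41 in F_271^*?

45

The order of 41 must divide p − 1 = 270 = 2 · 3^3 · 5.
Divisors: 1, 2, 3, 5, 6, 9, 10, 15, 18, 27, 30, 45, 54, 90, 135, 270.
Check each in increasing order: 41^1 ≡ 41;  41^2 ≡ 55;  41^3 ≡ 87;  41^5 ≡ 178;  41^6 ≡ 252;  41^9 ≡ 244;  41^10 ≡ 248;  41^15 ≡ 242;  41^18 ≡ 187;  41^27 ≡ 100;  41^30 ≡ 28;  41^45 ≡ 1.
Smallest exponent giving 1 is 45.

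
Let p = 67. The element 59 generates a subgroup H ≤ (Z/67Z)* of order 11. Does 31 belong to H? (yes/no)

no

31 ∈ ⟨59⟩ iff 31^11 ≡ 1 (mod 67), since |⟨59⟩| = 11.
31^11 mod 67 = 30.
Since 30 ≠ 1, 31 does not lie in the subgroup.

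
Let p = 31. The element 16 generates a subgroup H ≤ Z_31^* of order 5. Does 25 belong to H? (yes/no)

⟨16⟩ has order 5; its elements mod 31 are {1, 2, 4, 8, 16}.
25 is not in this set.

no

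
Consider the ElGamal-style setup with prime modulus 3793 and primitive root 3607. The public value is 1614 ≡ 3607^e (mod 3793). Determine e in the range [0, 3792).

1235

Baby-step giant-step with m = ceil(sqrt(3792)) = 62.
Baby table (3607^j mod 3793 for j=0..61):
  0:1  1:3607  2:459  3:1865  4:2066  5:2610  6:44  7:3195
  8:1231  9:2407  10:3665  11:1050  12:1936  13:239  14:1062  15:3497
  16:1954  17:684  18:1738  19:2930  20:1212  21:2148  22:2530  23:3545
  24:612  25:3751  26:226  27:3480  28:1323  29:467  30:377  31:1945
  32:2358  33:1400  34:1317  35:1583  36:1416  37:2134  38:1341  39:912
  40:1053  41:1378  42:1616  43:2864  44:2109  45:2198  46:816  47:3737
  48:2830  49:847  50:1764  51:1887  52:1767  53:1329  54:3144  55:3131
  56:1756  57:3375  58:1888  59:1581  60:1788  61:1216
Giant step factor: 3607^(-62) ≡ 516 (mod 3793).
Scan 1614·516^i mod 3793 for i = 0, 1, …:
  i=0: 1614   i=1: 2157   i=2: 1663   i=3: 890
  i=4: 287   i=5: 165   i=6: 1694   i=7: 1714
  i=8: 655   i=9: 403     …   i=18: 1043
  i=19: 3375
Match at i=19, j=57: e = 19·62 + 57 = 1235.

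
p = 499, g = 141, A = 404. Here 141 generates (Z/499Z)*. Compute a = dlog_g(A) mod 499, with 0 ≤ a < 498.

470

Baby-step giant-step with m = ceil(sqrt(498)) = 23.
Baby table (141^j mod 499 for j=0..22):
  0:1  1:141  2:420  3:338  4:253  5:244  6:472  7:185
  8:137  9:355  10:155  11:398  12:230  13:494  14:293  15:395
  16:306  17:232  18:277  19:135  20:73  21:313  22:221
Giant step factor: 141^(-23) ≡ 273 (mod 499).
Scan 404·273^i mod 499 for i = 0, 1, …:
  i=0: 404   i=1: 13   i=2: 56   i=3: 318
  i=4: 487   i=5: 217   i=6: 359   i=7: 203
  i=8: 30   i=9: 206     …   i=19: 134
  i=20: 155
Match at i=20, j=10: a = 20·23 + 10 = 470.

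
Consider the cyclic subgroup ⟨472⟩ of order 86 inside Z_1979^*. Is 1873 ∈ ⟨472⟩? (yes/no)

no

1873 ∈ ⟨472⟩ iff 1873^86 ≡ 1 (mod 1979), since |⟨472⟩| = 86.
1873^86 mod 1979 = 1162.
Since 1162 ≠ 1, 1873 does not lie in the subgroup.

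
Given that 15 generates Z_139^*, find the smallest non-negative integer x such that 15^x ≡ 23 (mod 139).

123

Baby-step giant-step with m = ceil(sqrt(138)) = 12.
Baby table (15^j mod 139 for j=0..11):
  0:1  1:15  2:86  3:39  4:29  5:18  6:131  7:19
  8:7  9:105  10:46  11:134
Giant step factor: 15^(-12) ≡ 63 (mod 139).
Scan 23·63^i mod 139 for i = 0, 1, …:
  i=0: 23   i=1: 59   i=2: 103   i=3: 95
  i=4: 8   i=5: 87   i=6: 60   i=7: 27
  i=8: 33   i=9: 133   i=10: 39
Match at i=10, j=3: x = 10·12 + 3 = 123.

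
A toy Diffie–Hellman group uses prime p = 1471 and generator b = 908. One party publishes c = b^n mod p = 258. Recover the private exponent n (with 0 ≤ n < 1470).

Baby-step giant-step with m = ceil(sqrt(1470)) = 39.
Baby table (908^j mod 1471 for j=0..38):
  0:1  1:908  2:704  3:818  4:1360  5:711  6:1290  7:404
  8:553  9:513  10:968  11:757  12:399  13:426  14:1406  15:1291
  16:1312  17:1257  18:1331  19:857  20:1468  21:218  22:830  23:488
  24:333  25:809  26:543  27:259  28:1283  29:1403  30:38  31:671
  32:274  33:193  34:195  35:540  36:477  37:642  38:420
Giant step factor: 908^(-39) ≡ 1245 (mod 1471).
Scan 258·1245^i mod 1471 for i = 0, 1, …:
  i=0: 258   i=1: 532   i=2: 390   i=3: 120
  i=4: 829   i=5: 934   i=6: 740   i=7: 454
  i=8: 366   i=9: 1131     …   i=22: 342
  i=23: 671
Match at i=23, j=31: n = 23·39 + 31 = 928.

928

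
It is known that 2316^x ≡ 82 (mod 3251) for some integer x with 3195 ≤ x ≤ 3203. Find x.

3196

Compute 2316^3195 mod 3251 = 2406, then multiply by 2316 repeatedly:
  2316^3195=2406  2316^3196=82
Found 82 at exponent 3196.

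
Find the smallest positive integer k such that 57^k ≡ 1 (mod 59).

29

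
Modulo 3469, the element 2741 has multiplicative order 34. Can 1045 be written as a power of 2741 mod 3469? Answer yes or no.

1045 ∈ ⟨2741⟩ iff 1045^34 ≡ 1 (mod 3469), since |⟨2741⟩| = 34.
1045^34 mod 3469 = 1.
Since 1 = 1, 1045 lies in the subgroup.

yes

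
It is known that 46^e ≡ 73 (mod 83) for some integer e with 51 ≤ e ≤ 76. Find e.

67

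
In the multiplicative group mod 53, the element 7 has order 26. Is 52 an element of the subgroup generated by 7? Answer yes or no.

yes

52 ∈ ⟨7⟩ iff 52^26 ≡ 1 (mod 53), since |⟨7⟩| = 26.
52^26 mod 53 = 1.
Since 1 = 1, 52 lies in the subgroup.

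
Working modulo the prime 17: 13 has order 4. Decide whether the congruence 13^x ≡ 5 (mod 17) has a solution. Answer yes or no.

no

5 ∈ ⟨13⟩ iff 5^4 ≡ 1 (mod 17), since |⟨13⟩| = 4.
5^4 mod 17 = 13.
Since 13 ≠ 1, 5 does not lie in the subgroup.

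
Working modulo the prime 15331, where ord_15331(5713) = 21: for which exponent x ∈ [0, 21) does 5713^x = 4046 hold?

19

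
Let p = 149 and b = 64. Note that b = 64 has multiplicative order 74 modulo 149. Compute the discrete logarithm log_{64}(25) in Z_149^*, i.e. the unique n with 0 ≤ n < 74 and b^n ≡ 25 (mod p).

Successive powers of 64 modulo 149:
  64^0=1  64^1=64  64^2=73  64^3=53  64^4=114  64^5=144
  64^6=127  64^7=82  64^8=33  64^9=26  64^10=25
So 64^10 ≡ 25 (mod 149), giving n = 10.

10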